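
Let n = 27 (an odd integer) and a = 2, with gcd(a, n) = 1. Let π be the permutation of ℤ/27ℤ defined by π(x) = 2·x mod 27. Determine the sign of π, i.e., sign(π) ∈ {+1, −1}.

Start at x=22: 22 → 17 → 7 → 14 → 1 → 2 → 4 → … (one orbit).
Cycle type of π: 18 + 6 + 2 + 1; total 4 cycles.
With 4 cycles on 27 points, sign = (−1)^{27−4} = -1.
The Jacobi symbol (2|27) = -1 (Zolotarev) agrees.

-1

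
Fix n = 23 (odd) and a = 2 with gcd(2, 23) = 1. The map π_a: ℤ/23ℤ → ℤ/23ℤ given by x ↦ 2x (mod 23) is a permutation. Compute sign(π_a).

+1

Orbit of 2 under x↦2x: [2, 4, 8, 16, 9, 18, 13]… (length divides ord_23(2)).
The orbit structure of x ↦ 2x mod 23: 3 orbits of sizes [11, 11, 1].
23 − 3 = 20 transpositions; sign(π) = (−1)^20 = +1.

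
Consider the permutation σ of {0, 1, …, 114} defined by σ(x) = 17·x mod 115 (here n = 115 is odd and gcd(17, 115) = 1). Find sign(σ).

+1

Start at x=53: 53 → 96 → 22 → 29 → 33 → 101 → 107 → … (one orbit).
The orbit structure of x ↦ 17x mod 115: 5 orbits of sizes [44, 44, 22, 4, 1].
115 − 5 = 110 transpositions; sign(π) = (−1)^110 = +1.
(17|115)_J = +1 (Zolotarev's lemma cross-check).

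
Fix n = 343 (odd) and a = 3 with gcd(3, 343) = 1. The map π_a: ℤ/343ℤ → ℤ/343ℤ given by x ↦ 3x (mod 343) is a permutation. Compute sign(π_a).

Trace 167: π^k(167) = [167, 158, 131, 50, 150, 107, 321] for k=0..6.
Decompose π into cycles: lengths [294, 42, 6, 1] (4 cycles, including the fixed point 0).
Σ(ℓ_i−1) = 343−4 = 339; sign = (−1)^339 = -1.
Via Zolotarev, sign(π_{3}) = (3|343) = -1.

-1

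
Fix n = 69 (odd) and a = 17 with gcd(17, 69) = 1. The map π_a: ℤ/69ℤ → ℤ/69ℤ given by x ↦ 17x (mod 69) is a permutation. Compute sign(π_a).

Trace 16: π^k(16) = [16, 65, 1, 17, 13, 14, 31] for k=0..6.
π_17 has 5 disjoint cycles with lengths [22, 22, 22, 2, 1] on {0,…,68}.
With 5 cycles on 69 points, sign = (−1)^{69−5} = +1.
(17|69)_J = +1 (Zolotarev's lemma cross-check).

+1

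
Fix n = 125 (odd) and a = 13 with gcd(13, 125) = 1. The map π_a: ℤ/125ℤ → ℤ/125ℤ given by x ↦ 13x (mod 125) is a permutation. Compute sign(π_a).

Start at x=63: 63 → 69 → 22 → 36 → 93 → 84 → 92 → … (one orbit).
Cycle lengths of π_13 on ℤ/125ℤ: [100, 20, 4, 1]; 4 cycles in total.
4 cycles on 125: each ℓ→(−1)^(ℓ−1), product (−1)^121 = -1.

-1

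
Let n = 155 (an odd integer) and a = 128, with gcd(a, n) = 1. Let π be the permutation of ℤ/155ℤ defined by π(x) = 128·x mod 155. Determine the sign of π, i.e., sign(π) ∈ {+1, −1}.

Start at x=128: 128 → 109 → 2 → 101 → 63 → 4 → 47 → … (one orbit).
Cycle lengths of π_128 on ℤ/155ℤ: [20, 20, 20, 20, 20, 20, 5, 5, 5, 5, 5, 5, 4, 1]; 14 cycles in total.
sign(π) = (−1)^{n − #cycles} = (−1)^{155−14} = (−1)^141 = -1.
(128|155)_J = -1 (Zolotarev's lemma cross-check).

-1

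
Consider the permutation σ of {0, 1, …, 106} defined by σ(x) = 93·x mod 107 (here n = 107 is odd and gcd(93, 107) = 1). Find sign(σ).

Orbit of 21 under x↦93x: [21, 27, 50, 49, 63, 81, 43]… (length divides ord_107(93)).
Cycle type of π: 106 + 1; total 2 cycles.
2 cycles on 107: each ℓ→(−1)^(ℓ−1), product (−1)^105 = -1.

-1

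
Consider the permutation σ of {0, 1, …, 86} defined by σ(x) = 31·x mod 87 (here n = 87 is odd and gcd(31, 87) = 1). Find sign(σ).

Trace 28: π^k(28) = [28, 85, 25, 79, 13, 55, 52] for k=0..6.
Decompose π into cycles: lengths [28, 28, 28, 1, 1, 1] (6 cycles, including the fixed point 0).
Σ(ℓ_i−1) = 87−6 = 81; sign = (−1)^81 = -1.

-1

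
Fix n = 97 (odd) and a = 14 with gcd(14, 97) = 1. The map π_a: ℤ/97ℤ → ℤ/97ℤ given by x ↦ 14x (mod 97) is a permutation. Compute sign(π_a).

Start at x=23: 23 → 31 → 46 → 62 → 92 → 27 → 87 → … (one orbit).
Cycle type of π: 96 + 1; total 2 cycles.
Σ(ℓ_i−1) = 97−2 = 95; sign = (−1)^95 = -1.
Via Zolotarev, sign(π_{14}) = (14|97) = -1.

-1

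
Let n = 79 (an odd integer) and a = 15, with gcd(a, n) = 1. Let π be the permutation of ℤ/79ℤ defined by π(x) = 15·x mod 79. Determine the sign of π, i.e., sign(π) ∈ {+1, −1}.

-1

Orbit of 1 under x↦15x: [1, 15, 67, 57, 65, 27, 10]… (length divides ord_79(15)).
Cycle type of π: 26×3 + 1; total 4 cycles.
79 − 4 = 75 transpositions; sign(π) = (−1)^75 = -1.
Zolotarev: (15|79) = -1, matching the cycle-count sign.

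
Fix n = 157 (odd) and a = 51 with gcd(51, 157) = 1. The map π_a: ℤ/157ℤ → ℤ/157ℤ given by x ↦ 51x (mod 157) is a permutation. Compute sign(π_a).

+1

Trace 13: π^k(13) = [13, 35, 58, 132, 138, 130, 36] for k=0..6.
The orbit structure of x ↦ 51x mod 157: 3 orbits of sizes [78, 78, 1].
With 3 cycles on 157 points, sign = (−1)^{157−3} = +1.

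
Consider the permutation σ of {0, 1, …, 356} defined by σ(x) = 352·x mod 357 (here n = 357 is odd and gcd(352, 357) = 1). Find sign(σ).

Trace 226: π^k(226) = [226, 298, 295, 310, 235, 253, 163] for k=0..6.
18 cycles of lengths [48, 48, 48, 48, 48, 48, 16, 16, 16, 3, 3, 3, 3, 3, 3, 1, 1, 1].
With 18 cycles on 357 points, sign = (−1)^{357−18} = -1.

-1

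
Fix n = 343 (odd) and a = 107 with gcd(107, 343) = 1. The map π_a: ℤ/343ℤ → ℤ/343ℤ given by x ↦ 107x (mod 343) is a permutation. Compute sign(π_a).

+1

Orbit of 142 under x↦107x: [142, 102, 281, 226, 172, 225, 65]… (length divides ord_343(107)).
Decompose π into cycles: lengths [147, 147, 21, 21, 3, 3, 1] (7 cycles, including the fixed point 0).
With 7 cycles on 343 points, sign = (−1)^{343−7} = +1.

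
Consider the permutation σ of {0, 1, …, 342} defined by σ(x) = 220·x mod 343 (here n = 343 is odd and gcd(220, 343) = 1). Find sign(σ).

-1

Orbit of 227 under x↦220x: [227, 205, 167, 39, 5, 71, 185]… (length divides ord_343(220)).
4 cycles of lengths [294, 42, 6, 1].
4 cycles on 343: each ℓ→(−1)^(ℓ−1), product (−1)^339 = -1.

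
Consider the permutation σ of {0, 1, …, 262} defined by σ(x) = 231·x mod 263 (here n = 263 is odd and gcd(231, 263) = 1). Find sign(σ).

-1

Start at x=66: 66 → 255 → 256 → 224 → 196 → 40 → 35 → … (one orbit).
2 cycles of lengths [262, 1].
With 2 cycles on 263 points, sign = (−1)^{263−2} = -1.
The Jacobi symbol (231|263) = -1 (Zolotarev) agrees.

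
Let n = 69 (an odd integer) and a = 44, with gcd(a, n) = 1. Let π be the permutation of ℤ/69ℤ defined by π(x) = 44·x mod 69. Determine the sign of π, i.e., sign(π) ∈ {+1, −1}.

Trace 31: π^k(31) = [31, 53, 55, 5, 13, 20, 52] for k=0..6.
Cycle type of π: 22×3 + 2 + 1; total 5 cycles.
sign(π) = (−1)^{n − #cycles} = (−1)^{69−5} = (−1)^64 = +1.
The Jacobi symbol (44|69) = +1 (Zolotarev) agrees.

+1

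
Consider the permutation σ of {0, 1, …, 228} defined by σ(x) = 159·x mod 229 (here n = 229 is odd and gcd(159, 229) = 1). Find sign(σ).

Orbit of 153 under x↦159x: [153, 53, 183, 14, 165, 129, 130]… (length divides ord_229(159)).
Cycle lengths of π_159 on ℤ/229ℤ: [57, 57, 57, 57, 1]; 5 cycles in total.
n − c = 229 − 5 = 224; sign = (−1)^224 = +1.

+1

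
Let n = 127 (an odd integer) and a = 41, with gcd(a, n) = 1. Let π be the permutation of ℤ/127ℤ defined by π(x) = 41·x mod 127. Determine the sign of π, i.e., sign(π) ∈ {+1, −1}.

+1

Orbit of 76 under x↦41x: [76, 68, 121, 8, 74, 113, 61]… (length divides ord_127(41)).
The orbit structure of x ↦ 41x mod 127: 3 orbits of sizes [63, 63, 1].
sign(π) = (−1)^{n − #cycles} = (−1)^{127−3} = (−1)^124 = +1.
Via Zolotarev, sign(π_{41}) = (41|127) = +1.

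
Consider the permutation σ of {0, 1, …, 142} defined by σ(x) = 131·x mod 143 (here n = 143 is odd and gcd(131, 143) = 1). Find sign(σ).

-1

Orbit of 131 under x↦131x: [131, 1]… (length divides ord_143(131)).
Cycle lengths of π_131 on ℤ/143ℤ: [2, 2, 2, 2, 2, 2, 2, 2, 2, 2, 2, 2, 2, 2, 2, 2, 2, 2, 2, 2, 2, 2, 2, 2, 2, 2, 2, 2, 2, 2, 2, 2, 2, 2, 2, 2, 2, 2, 2, 2, 2, 2, 2, 2, 2, 2, 2, 2, 2, 2, 2, 2, 2, 2, 2, 2, 2, 2, 2, 2, 2, 2, 2, 2, 2, 1, 1, 1, 1, 1, 1, 1, 1, 1, 1, 1, 1, 1]; 78 cycles in total.
n − c = 143 − 78 = 65; sign = (−1)^65 = -1.
Zolotarev: (131|143) = -1, matching the cycle-count sign.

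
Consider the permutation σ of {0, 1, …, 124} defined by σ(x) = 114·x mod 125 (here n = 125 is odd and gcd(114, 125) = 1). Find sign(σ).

+1

Start at x=41: 41 → 49 → 86 → 54 → 31 → 34 → 1 → … (one orbit).
7 cycles of lengths [50, 50, 10, 10, 2, 2, 1].
n − c = 125 − 7 = 118; sign = (−1)^118 = +1.
Zolotarev: (114|125) = +1, matching the cycle-count sign.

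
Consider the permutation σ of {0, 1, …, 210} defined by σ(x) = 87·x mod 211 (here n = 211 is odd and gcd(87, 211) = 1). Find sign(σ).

+1

Orbit of 82 under x↦87x: [82, 171, 107, 25, 65, 169, 144]… (length divides ord_211(87)).
Cycle lengths of π_87 on ℤ/211ℤ: [35, 35, 35, 35, 35, 35, 1]; 7 cycles in total.
sign(π) = (−1)^{n − #cycles} = (−1)^{211−7} = (−1)^204 = +1.
Via Zolotarev, sign(π_{87}) = (87|211) = +1.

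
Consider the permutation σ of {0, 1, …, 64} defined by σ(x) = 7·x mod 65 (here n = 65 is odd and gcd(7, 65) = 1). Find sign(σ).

+1

Trace 64: π^k(64) = [64, 58, 16, 47, 4, 28, 1] for k=0..6.
Cycle lengths of π_7 on ℤ/65ℤ: [12, 12, 12, 12, 12, 4, 1]; 7 cycles in total.
Σ(ℓ_i−1) = 65−7 = 58; sign = (−1)^58 = +1.
The Jacobi symbol (7|65) = +1 (Zolotarev) agrees.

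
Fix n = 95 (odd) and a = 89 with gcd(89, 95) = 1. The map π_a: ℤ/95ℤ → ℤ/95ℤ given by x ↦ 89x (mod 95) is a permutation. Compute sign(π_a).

Orbit of 94 under x↦89x: [94, 6, 59, 26, 34, 81, 84]… (length divides ord_95(89)).
8 cycles of lengths [18, 18, 18, 18, 18, 2, 2, 1].
With 8 cycles on 95 points, sign = (−1)^{95−8} = -1.

-1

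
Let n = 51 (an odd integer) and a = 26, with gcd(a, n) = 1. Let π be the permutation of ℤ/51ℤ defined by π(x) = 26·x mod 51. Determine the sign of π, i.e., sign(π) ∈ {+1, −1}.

-1

Start at x=8: 8 → 4 → 2 → 1 → 26 → 13 → 32 → … (one orbit).
Cycle lengths of π_26 on ℤ/51ℤ: [8, 8, 8, 8, 8, 8, 2, 1]; 8 cycles in total.
sign(π) = (−1)^{n − #cycles} = (−1)^{51−8} = (−1)^43 = -1.
Zolotarev: (26|51) = -1, matching the cycle-count sign.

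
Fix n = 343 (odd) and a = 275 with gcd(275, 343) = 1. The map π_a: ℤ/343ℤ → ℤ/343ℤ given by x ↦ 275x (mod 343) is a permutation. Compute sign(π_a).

+1

Start at x=30: 30 → 18 → 148 → 226 → 67 → 246 → 79 → … (one orbit).
31 cycles of lengths [21, 21, 21, 21, 21, 21, 21, 21, 21, 21, 21, 21, 21, 21, 3, 3, 3, 3, 3, 3, 3, 3, 3, 3, 3, 3, 3, 3, 3, 3, 1].
With 31 cycles on 343 points, sign = (−1)^{343−31} = +1.
(275|343)_J = +1 (Zolotarev's lemma cross-check).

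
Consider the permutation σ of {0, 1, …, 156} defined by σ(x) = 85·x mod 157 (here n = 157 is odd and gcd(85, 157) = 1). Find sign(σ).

-1

Orbit of 76 under x↦85x: [76, 23, 71, 69, 56, 50, 11]… (length divides ord_157(85)).
Cycle type of π: 156 + 1; total 2 cycles.
sign(π) = (−1)^{n − #cycles} = (−1)^{157−2} = (−1)^155 = -1.
(85|157)_J = -1 (Zolotarev's lemma cross-check).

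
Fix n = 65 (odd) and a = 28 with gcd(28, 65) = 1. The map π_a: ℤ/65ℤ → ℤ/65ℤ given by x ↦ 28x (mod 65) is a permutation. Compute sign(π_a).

+1

Trace 47: π^k(47) = [47, 16, 58, 64, 37, 61, 18] for k=0..6.
The orbit structure of x ↦ 28x mod 65: 7 orbits of sizes [12, 12, 12, 12, 12, 4, 1].
With 7 cycles on 65 points, sign = (−1)^{65−7} = +1.
Zolotarev: (28|65) = +1, matching the cycle-count sign.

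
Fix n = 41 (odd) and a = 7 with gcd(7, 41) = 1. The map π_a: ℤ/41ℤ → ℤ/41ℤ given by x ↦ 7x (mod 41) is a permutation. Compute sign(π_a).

Trace 26: π^k(26) = [26, 18, 3, 21, 24, 4, 28] for k=0..6.
π_7 has 2 disjoint cycles with lengths [40, 1] on {0,…,40}.
Σ(ℓ_i−1) = 41−2 = 39; sign = (−1)^39 = -1.

-1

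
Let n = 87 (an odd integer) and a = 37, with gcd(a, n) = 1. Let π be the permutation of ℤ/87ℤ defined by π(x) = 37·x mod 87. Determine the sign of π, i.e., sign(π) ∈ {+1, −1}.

Orbit of 13 under x↦37x: [13, 46, 49, 73, 4, 61, 82]… (length divides ord_87(37)).
Cycle type of π: 28×3 + 1×3; total 6 cycles.
n − c = 87 − 6 = 81; sign = (−1)^81 = -1.

-1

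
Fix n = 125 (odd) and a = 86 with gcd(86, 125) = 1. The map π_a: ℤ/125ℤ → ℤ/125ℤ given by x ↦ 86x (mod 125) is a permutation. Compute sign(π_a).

Orbit of 16 under x↦86x: [16, 1, 86, 21, 56, 66, 51]… (length divides ord_125(86)).
Decompose π into cycles: lengths [25, 25, 25, 25, 5, 5, 5, 5, 1, 1, 1, 1, 1] (13 cycles, including the fixed point 0).
Σ(ℓ_i−1) = 125−13 = 112; sign = (−1)^112 = +1.

+1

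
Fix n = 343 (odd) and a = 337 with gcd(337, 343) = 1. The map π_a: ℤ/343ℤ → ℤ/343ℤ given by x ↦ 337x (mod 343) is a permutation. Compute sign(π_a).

Trace 22: π^k(22) = [22, 211, 106, 50, 43, 85, 176] for k=0..6.
19 cycles of lengths [49, 49, 49, 49, 49, 49, 7, 7, 7, 7, 7, 7, 1, 1, 1, 1, 1, 1, 1].
With 19 cycles on 343 points, sign = (−1)^{343−19} = +1.
Zolotarev: (337|343) = +1, matching the cycle-count sign.

+1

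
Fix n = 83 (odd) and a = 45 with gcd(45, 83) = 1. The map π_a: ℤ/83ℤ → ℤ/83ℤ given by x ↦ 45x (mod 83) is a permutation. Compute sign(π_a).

Trace 32: π^k(32) = [32, 29, 60, 44, 71, 41, 19] for k=0..6.
Decompose π into cycles: lengths [82, 1] (2 cycles, including the fixed point 0).
n − c = 83 − 2 = 81; sign = (−1)^81 = -1.
Via Zolotarev, sign(π_{45}) = (45|83) = -1.

-1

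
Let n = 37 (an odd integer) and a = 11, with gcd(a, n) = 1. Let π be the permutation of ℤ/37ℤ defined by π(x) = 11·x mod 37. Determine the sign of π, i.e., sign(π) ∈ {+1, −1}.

Trace 36: π^k(36) = [36, 26, 27, 1, 11, 10] for k=0..5.
7 cycles of lengths [6, 6, 6, 6, 6, 6, 1].
With 7 cycles on 37 points, sign = (−1)^{37−7} = +1.
The Jacobi symbol (11|37) = +1 (Zolotarev) agrees.

+1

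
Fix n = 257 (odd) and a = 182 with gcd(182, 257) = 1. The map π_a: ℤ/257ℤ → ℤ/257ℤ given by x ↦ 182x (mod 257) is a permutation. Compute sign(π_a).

-1

Orbit of 181 under x↦182x: [181, 46, 148, 208, 77, 136, 80]… (length divides ord_257(182)).
π_182 has 2 disjoint cycles with lengths [256, 1] on {0,…,256}.
n − c = 257 − 2 = 255; sign = (−1)^255 = -1.
(182|257)_J = -1 (Zolotarev's lemma cross-check).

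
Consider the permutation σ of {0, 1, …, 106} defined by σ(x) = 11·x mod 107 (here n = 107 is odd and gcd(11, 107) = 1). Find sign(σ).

Start at x=41: 41 → 23 → 39 → 1 → 11 → 14 → 47 → … (one orbit).
Decompose π into cycles: lengths [53, 53, 1] (3 cycles, including the fixed point 0).
With 3 cycles on 107 points, sign = (−1)^{107−3} = +1.

+1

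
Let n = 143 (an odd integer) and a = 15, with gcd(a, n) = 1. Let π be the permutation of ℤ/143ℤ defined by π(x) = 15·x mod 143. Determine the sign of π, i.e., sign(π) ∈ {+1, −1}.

-1

Start at x=15: 15 → 82 → 86 → 3 → 45 → 103 → 115 → … (one orbit).
π_15 has 6 disjoint cycles with lengths [60, 60, 12, 5, 5, 1] on {0,…,142}.
Σ(ℓ_i−1) = 143−6 = 137; sign = (−1)^137 = -1.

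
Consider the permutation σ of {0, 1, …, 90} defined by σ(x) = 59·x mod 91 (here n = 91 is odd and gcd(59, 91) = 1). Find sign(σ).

+1

Trace 1: π^k(1) = [1, 59, 23, 83, 74, 89, 64] for k=0..6.
9 cycles of lengths [12, 12, 12, 12, 12, 12, 12, 6, 1].
91 − 9 = 82 transpositions; sign(π) = (−1)^82 = +1.
Via Zolotarev, sign(π_{59}) = (59|91) = +1.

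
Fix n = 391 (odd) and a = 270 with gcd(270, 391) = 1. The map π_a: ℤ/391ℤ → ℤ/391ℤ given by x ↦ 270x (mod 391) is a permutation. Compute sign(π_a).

Trace 189: π^k(189) = [189, 200, 42, 1, 270, 174, 60] for k=0..6.
Cycle type of π: 88×4 + 22 + 8×2 + 1; total 8 cycles.
8 cycles on 391: each ℓ→(−1)^(ℓ−1), product (−1)^383 = -1.
(270|391)_J = -1 (Zolotarev's lemma cross-check).

-1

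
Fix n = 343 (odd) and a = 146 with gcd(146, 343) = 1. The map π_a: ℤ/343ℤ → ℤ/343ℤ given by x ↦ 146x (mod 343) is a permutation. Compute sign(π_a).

Orbit of 97 under x↦146x: [97, 99, 48, 148, 342, 197, 293]… (length divides ord_343(146)).
π_146 has 46 disjoint cycles with lengths [14, 14, 14, 14, 14, 14, 14, 14, 14, 14, 14, 14, 14, 14, 14, 14, 14, 14, 14, 14, 14, 2, 2, 2, 2, 2, 2, 2, 2, 2, 2, 2, 2, 2, 2, 2, 2, 2, 2, 2, 2, 2, 2, 2, 2, 1] on {0,…,342}.
n − c = 343 − 46 = 297; sign = (−1)^297 = -1.
Via Zolotarev, sign(π_{146}) = (146|343) = -1.

-1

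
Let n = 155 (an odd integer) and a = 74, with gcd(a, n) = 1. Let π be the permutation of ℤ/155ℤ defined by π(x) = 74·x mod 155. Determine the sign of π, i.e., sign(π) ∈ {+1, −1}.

-1

Start at x=76: 76 → 44 → 1 → 74 → 51 → 54 → 121 → … (one orbit).
The orbit structure of x ↦ 74x mod 155: 8 orbits of sizes [30, 30, 30, 30, 30, 2, 2, 1].
With 8 cycles on 155 points, sign = (−1)^{155−8} = -1.
Zolotarev: (74|155) = -1, matching the cycle-count sign.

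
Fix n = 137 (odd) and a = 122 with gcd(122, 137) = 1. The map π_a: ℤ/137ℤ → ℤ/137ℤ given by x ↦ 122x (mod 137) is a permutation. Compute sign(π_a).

+1

Trace 74: π^k(74) = [74, 123, 73, 1, 122, 88, 50] for k=0..6.
Decompose π into cycles: lengths [17, 17, 17, 17, 17, 17, 17, 17, 1] (9 cycles, including the fixed point 0).
With 9 cycles on 137 points, sign = (−1)^{137−9} = +1.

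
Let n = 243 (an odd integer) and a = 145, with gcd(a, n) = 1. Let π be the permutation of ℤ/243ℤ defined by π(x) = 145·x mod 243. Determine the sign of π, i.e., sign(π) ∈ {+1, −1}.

Orbit of 82 under x↦145x: [82, 226, 208, 28, 172, 154, 217]… (length divides ord_243(145)).
Decompose π into cycles: lengths [27, 27, 27, 27, 27, 27, 9, 9, 9, 9, 9, 9, 3, 3, 3, 3, 3, 3, 1, 1, 1, 1, 1, 1, 1, 1, 1] (27 cycles, including the fixed point 0).
sign(π) = (−1)^{n − #cycles} = (−1)^{243−27} = (−1)^216 = +1.
Check: (145/243) = +1 by Zolotarev.

+1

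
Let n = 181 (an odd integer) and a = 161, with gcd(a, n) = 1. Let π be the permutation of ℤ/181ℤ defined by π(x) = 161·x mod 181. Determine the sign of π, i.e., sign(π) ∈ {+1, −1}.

Trace 25: π^k(25) = [25, 43, 45, 5, 81, 9, 1] for k=0..6.
Cycle lengths of π_161 on ℤ/181ℤ: [45, 45, 45, 45, 1]; 5 cycles in total.
5 cycles on 181: each ℓ→(−1)^(ℓ−1), product (−1)^176 = +1.

+1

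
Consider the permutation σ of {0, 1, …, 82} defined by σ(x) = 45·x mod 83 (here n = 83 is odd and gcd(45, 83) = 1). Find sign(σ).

-1

Start at x=74: 74 → 10 → 35 → 81 → 76 → 17 → 18 → … (one orbit).
Cycle type of π: 82 + 1; total 2 cycles.
With 2 cycles on 83 points, sign = (−1)^{83−2} = -1.
The Jacobi symbol (45|83) = -1 (Zolotarev) agrees.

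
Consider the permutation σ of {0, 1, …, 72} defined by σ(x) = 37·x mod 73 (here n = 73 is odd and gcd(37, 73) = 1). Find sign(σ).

+1

Trace 55: π^k(55) = [55, 64, 32, 16, 8, 4, 2] for k=0..6.
Cycle type of π: 9×8 + 1; total 9 cycles.
Σ(ℓ_i−1) = 73−9 = 64; sign = (−1)^64 = +1.
Check: (37/73) = +1 by Zolotarev.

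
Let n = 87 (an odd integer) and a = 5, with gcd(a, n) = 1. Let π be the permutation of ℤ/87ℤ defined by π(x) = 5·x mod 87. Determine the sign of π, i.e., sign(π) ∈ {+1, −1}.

Trace 62: π^k(62) = [62, 49, 71, 7, 35, 1, 5] for k=0..6.
Cycle lengths of π_5 on ℤ/87ℤ: [14, 14, 14, 14, 14, 14, 2, 1]; 8 cycles in total.
n − c = 87 − 8 = 79; sign = (−1)^79 = -1.
(5|87)_J = -1 (Zolotarev's lemma cross-check).

-1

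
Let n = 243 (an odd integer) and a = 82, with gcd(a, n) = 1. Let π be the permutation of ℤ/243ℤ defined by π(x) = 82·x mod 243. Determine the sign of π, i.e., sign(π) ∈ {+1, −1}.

Trace 163: π^k(163) = [163, 1, 82] for k=0..2.
Cycle type of π: 3×54 + 1×81; total 135 cycles.
135 cycles on 243: each ℓ→(−1)^(ℓ−1), product (−1)^108 = +1.
Zolotarev: (82|243) = +1, matching the cycle-count sign.

+1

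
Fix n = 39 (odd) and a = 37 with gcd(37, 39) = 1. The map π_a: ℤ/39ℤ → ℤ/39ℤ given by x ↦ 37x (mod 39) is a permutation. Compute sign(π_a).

Start at x=16: 16 → 7 → 25 → 28 → 22 → 34 → 10 → … (one orbit).
The orbit structure of x ↦ 37x mod 39: 6 orbits of sizes [12, 12, 12, 1, 1, 1].
n − c = 39 − 6 = 33; sign = (−1)^33 = -1.

-1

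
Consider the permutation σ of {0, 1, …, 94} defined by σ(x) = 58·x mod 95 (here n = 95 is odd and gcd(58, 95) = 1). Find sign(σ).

-1

Start at x=58: 58 → 39 → 77 → 1 → 58 (one orbit).
Decompose π into cycles: lengths [4, 4, 4, 4, 4, 4, 4, 4, 4, 4, 4, 4, 4, 4, 4, 4, 4, 4, 4, 1, 1, 1, 1, 1, 1, 1, 1, 1, 1, 1, 1, 1, 1, 1, 1, 1, 1, 1] (38 cycles, including the fixed point 0).
95 − 38 = 57 transpositions; sign(π) = (−1)^57 = -1.
Zolotarev: (58|95) = -1, matching the cycle-count sign.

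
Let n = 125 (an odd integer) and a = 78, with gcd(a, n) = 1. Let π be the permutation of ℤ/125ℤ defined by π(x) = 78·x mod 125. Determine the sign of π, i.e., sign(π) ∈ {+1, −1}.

Trace 63: π^k(63) = [63, 39, 42, 26, 28, 59, 102] for k=0..6.
Cycle type of π: 100 + 20 + 4 + 1; total 4 cycles.
125 − 4 = 121 transpositions; sign(π) = (−1)^121 = -1.
Via Zolotarev, sign(π_{78}) = (78|125) = -1.

-1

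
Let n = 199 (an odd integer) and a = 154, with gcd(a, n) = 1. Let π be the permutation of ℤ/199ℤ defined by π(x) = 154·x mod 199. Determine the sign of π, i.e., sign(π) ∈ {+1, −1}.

-1

Start at x=93: 93 → 193 → 71 → 188 → 97 → 13 → 12 → … (one orbit).
The orbit structure of x ↦ 154x mod 199: 2 orbits of sizes [198, 1].
2 cycles on 199: each ℓ→(−1)^(ℓ−1), product (−1)^197 = -1.
Check: (154/199) = -1 by Zolotarev.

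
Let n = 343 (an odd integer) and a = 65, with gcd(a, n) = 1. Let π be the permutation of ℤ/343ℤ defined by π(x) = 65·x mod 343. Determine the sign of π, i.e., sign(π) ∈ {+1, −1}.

+1

Orbit of 324 under x↦65x: [324, 137, 330, 184, 298, 162, 240]… (length divides ord_343(65)).
Decompose π into cycles: lengths [147, 147, 21, 21, 3, 3, 1] (7 cycles, including the fixed point 0).
n − c = 343 − 7 = 336; sign = (−1)^336 = +1.
(65|343)_J = +1 (Zolotarev's lemma cross-check).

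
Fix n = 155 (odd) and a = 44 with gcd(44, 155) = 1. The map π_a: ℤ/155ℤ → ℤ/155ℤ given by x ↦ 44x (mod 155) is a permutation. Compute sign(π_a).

Trace 66: π^k(66) = [66, 114, 56, 139, 71, 24, 126] for k=0..6.
Decompose π into cycles: lengths [30, 30, 30, 30, 30, 2, 2, 1] (8 cycles, including the fixed point 0).
With 8 cycles on 155 points, sign = (−1)^{155−8} = -1.

-1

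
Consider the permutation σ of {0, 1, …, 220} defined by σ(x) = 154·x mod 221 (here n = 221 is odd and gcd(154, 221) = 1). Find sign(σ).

-1

Start at x=35: 35 → 86 → 205 → 188 → 1 → 154 → 69 → … (one orbit).
34 cycles of lengths [12, 12, 12, 12, 12, 12, 12, 12, 12, 12, 12, 12, 12, 12, 12, 12, 12, 1, 1, 1, 1, 1, 1, 1, 1, 1, 1, 1, 1, 1, 1, 1, 1, 1].
34 cycles on 221: each ℓ→(−1)^(ℓ−1), product (−1)^187 = -1.
Check: (154/221) = -1 by Zolotarev.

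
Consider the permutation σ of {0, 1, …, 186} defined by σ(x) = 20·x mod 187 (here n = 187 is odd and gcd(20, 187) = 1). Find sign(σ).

Trace 157: π^k(157) = [157, 148, 155, 108, 103, 3, 60] for k=0..6.
π_20 has 6 disjoint cycles with lengths [80, 80, 16, 5, 5, 1] on {0,…,186}.
Σ(ℓ_i−1) = 187−6 = 181; sign = (−1)^181 = -1.
Zolotarev: (20|187) = -1, matching the cycle-count sign.

-1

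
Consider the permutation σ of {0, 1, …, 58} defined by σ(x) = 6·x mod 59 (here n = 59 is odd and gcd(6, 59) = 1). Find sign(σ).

-1

Start at x=45: 45 → 34 → 27 → 44 → 28 → 50 → 5 → … (one orbit).
π_6 has 2 disjoint cycles with lengths [58, 1] on {0,…,58}.
n − c = 59 − 2 = 57; sign = (−1)^57 = -1.
Via Zolotarev, sign(π_{6}) = (6|59) = -1.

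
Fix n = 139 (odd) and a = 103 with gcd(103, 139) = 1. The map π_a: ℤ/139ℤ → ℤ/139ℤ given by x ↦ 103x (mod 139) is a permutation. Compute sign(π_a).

-1

Orbit of 129 under x↦103x: [129, 82, 106, 76, 44, 84, 34]… (length divides ord_139(103)).
Decompose π into cycles: lengths [46, 46, 46, 1] (4 cycles, including the fixed point 0).
sign(π) = (−1)^{n − #cycles} = (−1)^{139−4} = (−1)^135 = -1.
The Jacobi symbol (103|139) = -1 (Zolotarev) agrees.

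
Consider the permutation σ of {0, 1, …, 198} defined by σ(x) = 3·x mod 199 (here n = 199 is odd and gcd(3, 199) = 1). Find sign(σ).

-1

Orbit of 136 under x↦3x: [136, 10, 30, 90, 71, 14, 42]… (length divides ord_199(3)).
The orbit structure of x ↦ 3x mod 199: 2 orbits of sizes [198, 1].
n − c = 199 − 2 = 197; sign = (−1)^197 = -1.
Via Zolotarev, sign(π_{3}) = (3|199) = -1.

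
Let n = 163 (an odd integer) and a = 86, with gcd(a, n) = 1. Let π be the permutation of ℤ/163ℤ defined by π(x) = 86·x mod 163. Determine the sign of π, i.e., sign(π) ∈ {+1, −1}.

-1

Orbit of 115 under x↦86x: [115, 110, 6, 27, 40, 17, 158]… (length divides ord_163(86)).
Cycle lengths of π_86 on ℤ/163ℤ: [54, 54, 54, 1]; 4 cycles in total.
sign(π) = (−1)^{n − #cycles} = (−1)^{163−4} = (−1)^159 = -1.
Via Zolotarev, sign(π_{86}) = (86|163) = -1.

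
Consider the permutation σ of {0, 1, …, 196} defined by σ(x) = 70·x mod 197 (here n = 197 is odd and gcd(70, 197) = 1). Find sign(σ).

Orbit of 49 under x↦70x: [49, 81, 154, 142, 90, 193, 114]… (length divides ord_197(70)).
Decompose π into cycles: lengths [49, 49, 49, 49, 1] (5 cycles, including the fixed point 0).
sign(π) = (−1)^{n − #cycles} = (−1)^{197−5} = (−1)^192 = +1.
Zolotarev: (70|197) = +1, matching the cycle-count sign.

+1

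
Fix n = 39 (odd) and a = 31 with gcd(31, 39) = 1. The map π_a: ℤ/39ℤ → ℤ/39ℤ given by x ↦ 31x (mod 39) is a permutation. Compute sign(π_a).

Start at x=1: 1 → 31 → 25 → 34 → 1 (one orbit).
12 cycles of lengths [4, 4, 4, 4, 4, 4, 4, 4, 4, 1, 1, 1].
sign(π) = (−1)^{n − #cycles} = (−1)^{39−12} = (−1)^27 = -1.
(31|39)_J = -1 (Zolotarev's lemma cross-check).

-1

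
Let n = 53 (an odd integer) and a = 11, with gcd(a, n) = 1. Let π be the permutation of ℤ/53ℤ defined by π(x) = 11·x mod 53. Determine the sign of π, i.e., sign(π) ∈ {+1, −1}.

+1

Trace 47: π^k(47) = [47, 40, 16, 17, 28, 43, 49] for k=0..6.
The orbit structure of x ↦ 11x mod 53: 3 orbits of sizes [26, 26, 1].
sign(π) = (−1)^{n − #cycles} = (−1)^{53−3} = (−1)^50 = +1.
Via Zolotarev, sign(π_{11}) = (11|53) = +1.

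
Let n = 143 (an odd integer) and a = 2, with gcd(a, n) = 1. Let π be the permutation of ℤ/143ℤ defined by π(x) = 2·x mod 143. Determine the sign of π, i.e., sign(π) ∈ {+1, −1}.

+1

Orbit of 24 under x↦2x: [24, 48, 96, 49, 98, 53, 106]… (length divides ord_143(2)).
The orbit structure of x ↦ 2x mod 143: 5 orbits of sizes [60, 60, 12, 10, 1].
sign(π) = (−1)^{n − #cycles} = (−1)^{143−5} = (−1)^138 = +1.
Check: (2/143) = +1 by Zolotarev.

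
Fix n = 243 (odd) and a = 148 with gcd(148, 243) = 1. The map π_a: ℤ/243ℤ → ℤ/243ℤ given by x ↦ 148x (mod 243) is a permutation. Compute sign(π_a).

+1

Orbit of 85 under x↦148x: [85, 187, 217, 40, 88, 145, 76]… (length divides ord_243(148)).
Cycle lengths of π_148 on ℤ/243ℤ: [81, 81, 27, 27, 9, 9, 3, 3, 1, 1, 1]; 11 cycles in total.
n − c = 243 − 11 = 232; sign = (−1)^232 = +1.
Via Zolotarev, sign(π_{148}) = (148|243) = +1.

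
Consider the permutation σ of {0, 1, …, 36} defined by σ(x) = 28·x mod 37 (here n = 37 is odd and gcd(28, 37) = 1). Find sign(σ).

Start at x=7: 7 → 11 → 12 → 3 → 10 → 21 → 33 → … (one orbit).
3 cycles of lengths [18, 18, 1].
n − c = 37 − 3 = 34; sign = (−1)^34 = +1.
Check: (28/37) = +1 by Zolotarev.

+1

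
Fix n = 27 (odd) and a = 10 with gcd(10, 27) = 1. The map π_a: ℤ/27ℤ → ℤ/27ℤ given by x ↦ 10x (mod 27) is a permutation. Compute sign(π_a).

Trace 1: π^k(1) = [1, 10, 19] for k=0..2.
Cycle lengths of π_10 on ℤ/27ℤ: [3, 3, 3, 3, 3, 3, 1, 1, 1, 1, 1, 1, 1, 1, 1]; 15 cycles in total.
27 − 15 = 12 transpositions; sign(π) = (−1)^12 = +1.
(10|27)_J = +1 (Zolotarev's lemma cross-check).

+1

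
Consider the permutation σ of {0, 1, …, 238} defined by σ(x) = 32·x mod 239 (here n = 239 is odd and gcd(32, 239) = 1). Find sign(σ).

Trace 40: π^k(40) = [40, 85, 91, 44, 213, 124, 144] for k=0..6.
The orbit structure of x ↦ 32x mod 239: 3 orbits of sizes [119, 119, 1].
n − c = 239 − 3 = 236; sign = (−1)^236 = +1.
The Jacobi symbol (32|239) = +1 (Zolotarev) agrees.

+1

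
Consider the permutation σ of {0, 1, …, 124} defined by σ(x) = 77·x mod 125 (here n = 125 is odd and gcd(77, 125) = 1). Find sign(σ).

-1

Orbit of 109 under x↦77x: [109, 18, 11, 97, 94, 113, 76]… (length divides ord_125(77)).
4 cycles of lengths [100, 20, 4, 1].
sign(π) = (−1)^{n − #cycles} = (−1)^{125−4} = (−1)^121 = -1.
Check: (77/125) = -1 by Zolotarev.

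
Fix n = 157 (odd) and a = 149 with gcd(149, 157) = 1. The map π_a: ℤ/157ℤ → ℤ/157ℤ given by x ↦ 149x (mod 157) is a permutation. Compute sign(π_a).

Trace 156: π^k(156) = [156, 8, 93, 41, 143, 112, 46] for k=0..6.
4 cycles of lengths [52, 52, 52, 1].
Σ(ℓ_i−1) = 157−4 = 153; sign = (−1)^153 = -1.
Via Zolotarev, sign(π_{149}) = (149|157) = -1.

-1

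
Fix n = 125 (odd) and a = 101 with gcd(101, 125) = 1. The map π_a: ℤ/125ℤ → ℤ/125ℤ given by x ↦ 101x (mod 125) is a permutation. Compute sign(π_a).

+1

Start at x=26: 26 → 1 → 101 → 76 → 51 → 26 (one orbit).
The orbit structure of x ↦ 101x mod 125: 45 orbits of sizes [5, 5, 5, 5, 5, 5, 5, 5, 5, 5, 5, 5, 5, 5, 5, 5, 5, 5, 5, 5, 1, 1, 1, 1, 1, 1, 1, 1, 1, 1, 1, 1, 1, 1, 1, 1, 1, 1, 1, 1, 1, 1, 1, 1, 1].
45 cycles on 125: each ℓ→(−1)^(ℓ−1), product (−1)^80 = +1.
Via Zolotarev, sign(π_{101}) = (101|125) = +1.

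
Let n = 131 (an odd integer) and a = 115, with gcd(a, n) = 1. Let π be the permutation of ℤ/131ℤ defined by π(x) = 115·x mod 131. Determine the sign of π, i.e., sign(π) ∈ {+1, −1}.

Trace 127: π^k(127) = [127, 64, 24, 9, 118, 77, 78] for k=0..6.
2 cycles of lengths [130, 1].
sign(π) = (−1)^{n − #cycles} = (−1)^{131−2} = (−1)^129 = -1.
(115|131)_J = -1 (Zolotarev's lemma cross-check).

-1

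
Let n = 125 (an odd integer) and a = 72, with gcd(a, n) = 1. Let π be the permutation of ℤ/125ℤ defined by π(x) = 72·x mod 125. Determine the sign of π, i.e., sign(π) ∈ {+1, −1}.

-1

Orbit of 73 under x↦72x: [73, 6, 57, 104, 113, 11, 42]… (length divides ord_125(72)).
The orbit structure of x ↦ 72x mod 125: 4 orbits of sizes [100, 20, 4, 1].
With 4 cycles on 125 points, sign = (−1)^{125−4} = -1.
Via Zolotarev, sign(π_{72}) = (72|125) = -1.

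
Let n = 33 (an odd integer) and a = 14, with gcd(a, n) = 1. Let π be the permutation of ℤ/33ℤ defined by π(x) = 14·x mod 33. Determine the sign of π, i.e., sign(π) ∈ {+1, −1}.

-1

Start at x=1: 1 → 14 → 31 → 5 → 4 → 23 → 25 → … (one orbit).
Cycle lengths of π_14 on ℤ/33ℤ: [10, 10, 5, 5, 2, 1]; 6 cycles in total.
With 6 cycles on 33 points, sign = (−1)^{33−6} = -1.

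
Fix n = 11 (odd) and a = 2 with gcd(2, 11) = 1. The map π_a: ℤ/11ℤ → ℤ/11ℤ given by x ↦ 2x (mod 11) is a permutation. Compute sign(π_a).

-1

Trace 9: π^k(9) = [9, 7, 3, 6, 1, 2, 4] for k=0..6.
Cycle type of π: 10 + 1; total 2 cycles.
n − c = 11 − 2 = 9; sign = (−1)^9 = -1.
Via Zolotarev, sign(π_{2}) = (2|11) = -1.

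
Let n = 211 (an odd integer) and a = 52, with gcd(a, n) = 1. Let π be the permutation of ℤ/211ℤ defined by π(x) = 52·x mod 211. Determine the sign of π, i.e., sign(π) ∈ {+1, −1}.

Orbit of 34 under x↦52x: [34, 80, 151, 45, 19, 144, 103]… (length divides ord_211(52)).
Cycle type of π: 105×2 + 1; total 3 cycles.
Σ(ℓ_i−1) = 211−3 = 208; sign = (−1)^208 = +1.

+1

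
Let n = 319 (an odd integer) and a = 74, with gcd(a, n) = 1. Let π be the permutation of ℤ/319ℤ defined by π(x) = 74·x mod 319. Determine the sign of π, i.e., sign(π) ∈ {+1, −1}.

Orbit of 161 under x↦74x: [161, 111, 239, 141, 226, 136, 175]… (length divides ord_319(74)).
Decompose π into cycles: lengths [70, 70, 70, 70, 10, 7, 7, 7, 7, 1] (10 cycles, including the fixed point 0).
Σ(ℓ_i−1) = 319−10 = 309; sign = (−1)^309 = -1.
Check: (74/319) = -1 by Zolotarev.

-1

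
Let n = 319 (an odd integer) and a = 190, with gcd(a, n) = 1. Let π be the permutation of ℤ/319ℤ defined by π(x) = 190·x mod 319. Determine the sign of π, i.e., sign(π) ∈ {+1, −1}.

Orbit of 16 under x↦190x: [16, 169, 210, 25, 284, 49, 59]… (length divides ord_319(190)).
The orbit structure of x ↦ 190x mod 319: 15 orbits of sizes [35, 35, 35, 35, 35, 35, 35, 35, 7, 7, 7, 7, 5, 5, 1].
Σ(ℓ_i−1) = 319−15 = 304; sign = (−1)^304 = +1.
The Jacobi symbol (190|319) = +1 (Zolotarev) agrees.

+1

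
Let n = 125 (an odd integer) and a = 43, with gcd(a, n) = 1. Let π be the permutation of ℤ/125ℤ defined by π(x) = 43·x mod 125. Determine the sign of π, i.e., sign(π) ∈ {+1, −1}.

-1

Orbit of 57 under x↦43x: [57, 76, 18, 24, 32, 1, 43]… (length divides ord_125(43)).
Cycle type of π: 20×5 + 4×6 + 1; total 12 cycles.
With 12 cycles on 125 points, sign = (−1)^{125−12} = -1.
Zolotarev: (43|125) = -1, matching the cycle-count sign.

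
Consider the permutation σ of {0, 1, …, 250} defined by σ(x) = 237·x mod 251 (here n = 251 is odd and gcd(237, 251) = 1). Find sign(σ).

+1

Start at x=175: 175 → 60 → 164 → 214 → 16 → 27 → 124 → … (one orbit).
Cycle type of π: 125×2 + 1; total 3 cycles.
sign(π) = (−1)^{n − #cycles} = (−1)^{251−3} = (−1)^248 = +1.
Zolotarev: (237|251) = +1, matching the cycle-count sign.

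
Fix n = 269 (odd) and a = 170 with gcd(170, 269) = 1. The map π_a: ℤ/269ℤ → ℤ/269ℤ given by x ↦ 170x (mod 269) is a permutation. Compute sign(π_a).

+1

Start at x=47: 47 → 189 → 119 → 55 → 204 → 248 → 196 → … (one orbit).
π_170 has 3 disjoint cycles with lengths [134, 134, 1] on {0,…,268}.
Σ(ℓ_i−1) = 269−3 = 266; sign = (−1)^266 = +1.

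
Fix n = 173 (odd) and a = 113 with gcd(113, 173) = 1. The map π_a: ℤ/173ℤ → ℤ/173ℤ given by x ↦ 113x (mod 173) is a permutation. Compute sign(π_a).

+1

Trace 51: π^k(51) = [51, 54, 47, 121, 6, 159, 148] for k=0..6.
Decompose π into cycles: lengths [86, 86, 1] (3 cycles, including the fixed point 0).
With 3 cycles on 173 points, sign = (−1)^{173−3} = +1.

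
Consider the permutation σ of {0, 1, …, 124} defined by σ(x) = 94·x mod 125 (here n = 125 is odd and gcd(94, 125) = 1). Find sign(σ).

Trace 91: π^k(91) = [91, 54, 76, 19, 36, 9, 96] for k=0..6.
Cycle type of π: 50×2 + 10×2 + 2×2 + 1; total 7 cycles.
Σ(ℓ_i−1) = 125−7 = 118; sign = (−1)^118 = +1.

+1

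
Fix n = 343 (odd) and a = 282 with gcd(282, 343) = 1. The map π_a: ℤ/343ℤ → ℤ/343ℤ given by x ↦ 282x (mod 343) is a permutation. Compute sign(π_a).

Trace 270: π^k(270) = [270, 337, 23, 312, 176, 240, 109] for k=0..6.
Cycle type of π: 147×2 + 21×2 + 3×2 + 1; total 7 cycles.
7 cycles on 343: each ℓ→(−1)^(ℓ−1), product (−1)^336 = +1.

+1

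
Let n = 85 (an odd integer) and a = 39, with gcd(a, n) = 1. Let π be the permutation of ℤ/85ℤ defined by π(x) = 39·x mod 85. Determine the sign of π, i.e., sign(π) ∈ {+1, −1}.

Start at x=66: 66 → 24 → 1 → 39 → 76 → 74 → 81 → … (one orbit).
Decompose π into cycles: lengths [16, 16, 16, 16, 16, 2, 2, 1] (8 cycles, including the fixed point 0).
85 − 8 = 77 transpositions; sign(π) = (−1)^77 = -1.
Check: (39/85) = -1 by Zolotarev.

-1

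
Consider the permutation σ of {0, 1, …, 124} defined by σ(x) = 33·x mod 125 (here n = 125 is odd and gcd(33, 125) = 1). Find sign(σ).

-1

Start at x=11: 11 → 113 → 104 → 57 → 6 → 73 → 34 → … (one orbit).
π_33 has 4 disjoint cycles with lengths [100, 20, 4, 1] on {0,…,124}.
n − c = 125 − 4 = 121; sign = (−1)^121 = -1.
Via Zolotarev, sign(π_{33}) = (33|125) = -1.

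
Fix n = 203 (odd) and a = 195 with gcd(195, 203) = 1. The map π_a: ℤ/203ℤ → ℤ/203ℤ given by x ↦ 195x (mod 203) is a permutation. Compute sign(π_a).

Start at x=183: 183 → 160 → 141 → 90 → 92 → 76 → 1 → … (one orbit).
Decompose π into cycles: lengths [28, 28, 28, 28, 28, 28, 28, 2, 2, 2, 1] (11 cycles, including the fixed point 0).
sign(π) = (−1)^{n − #cycles} = (−1)^{203−11} = (−1)^192 = +1.
The Jacobi symbol (195|203) = +1 (Zolotarev) agrees.

+1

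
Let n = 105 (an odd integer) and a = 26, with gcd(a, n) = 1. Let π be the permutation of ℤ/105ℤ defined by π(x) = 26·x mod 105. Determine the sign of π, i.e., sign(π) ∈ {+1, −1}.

Start at x=16: 16 → 101 → 1 → 26 → 46 → 41 → 16 (one orbit).
25 cycles of lengths [6, 6, 6, 6, 6, 6, 6, 6, 6, 6, 6, 6, 6, 6, 6, 2, 2, 2, 2, 2, 1, 1, 1, 1, 1].
105 − 25 = 80 transpositions; sign(π) = (−1)^80 = +1.
Via Zolotarev, sign(π_{26}) = (26|105) = +1.

+1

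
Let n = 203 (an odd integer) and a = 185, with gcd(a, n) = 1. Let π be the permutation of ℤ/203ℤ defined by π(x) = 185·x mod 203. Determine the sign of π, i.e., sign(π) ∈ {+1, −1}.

Orbit of 185 under x↦185x: [185, 121, 55, 25, 159, 183, 157]… (length divides ord_203(185)).
Cycle type of π: 84×2 + 28 + 6 + 1; total 5 cycles.
Σ(ℓ_i−1) = 203−5 = 198; sign = (−1)^198 = +1.
Check: (185/203) = +1 by Zolotarev.

+1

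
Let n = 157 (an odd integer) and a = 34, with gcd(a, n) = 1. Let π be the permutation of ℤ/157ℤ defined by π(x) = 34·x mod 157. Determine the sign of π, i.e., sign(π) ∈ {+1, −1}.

Orbit of 37 under x↦34x: [37, 2, 68, 114, 108, 61, 33]… (length divides ord_157(34)).
Decompose π into cycles: lengths [156, 1] (2 cycles, including the fixed point 0).
2 cycles on 157: each ℓ→(−1)^(ℓ−1), product (−1)^155 = -1.
Via Zolotarev, sign(π_{34}) = (34|157) = -1.

-1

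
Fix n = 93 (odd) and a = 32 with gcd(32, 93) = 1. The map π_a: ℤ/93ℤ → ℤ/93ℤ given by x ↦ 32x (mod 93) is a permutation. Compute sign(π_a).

-1

Orbit of 32 under x↦32x: [32, 1]… (length divides ord_93(32)).
π_32 has 62 disjoint cycles with lengths [2, 2, 2, 2, 2, 2, 2, 2, 2, 2, 2, 2, 2, 2, 2, 2, 2, 2, 2, 2, 2, 2, 2, 2, 2, 2, 2, 2, 2, 2, 2, 1, 1, 1, 1, 1, 1, 1, 1, 1, 1, 1, 1, 1, 1, 1, 1, 1, 1, 1, 1, 1, 1, 1, 1, 1, 1, 1, 1, 1, 1, 1] on {0,…,92}.
n − c = 93 − 62 = 31; sign = (−1)^31 = -1.
Check: (32/93) = -1 by Zolotarev.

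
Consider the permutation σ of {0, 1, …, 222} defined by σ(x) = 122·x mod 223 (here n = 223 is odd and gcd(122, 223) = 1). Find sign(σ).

Trace 79: π^k(79) = [79, 49, 180, 106, 221, 202, 114] for k=0..6.
The orbit structure of x ↦ 122x mod 223: 2 orbits of sizes [222, 1].
sign(π) = (−1)^{n − #cycles} = (−1)^{223−2} = (−1)^221 = -1.

-1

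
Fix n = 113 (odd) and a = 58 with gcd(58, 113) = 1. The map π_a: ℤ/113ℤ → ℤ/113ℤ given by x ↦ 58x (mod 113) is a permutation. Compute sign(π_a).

Start at x=50: 50 → 75 → 56 → 84 → 13 → 76 → 1 → … (one orbit).
Cycle lengths of π_58 on ℤ/113ℤ: [112, 1]; 2 cycles in total.
With 2 cycles on 113 points, sign = (−1)^{113−2} = -1.

-1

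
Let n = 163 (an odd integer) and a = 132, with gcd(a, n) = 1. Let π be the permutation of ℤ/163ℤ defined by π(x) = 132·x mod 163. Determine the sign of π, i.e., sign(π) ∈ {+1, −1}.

Start at x=158: 158 → 155 → 85 → 136 → 22 → 133 → 115 → … (one orbit).
π_132 has 7 disjoint cycles with lengths [27, 27, 27, 27, 27, 27, 1] on {0,…,162}.
sign(π) = (−1)^{n − #cycles} = (−1)^{163−7} = (−1)^156 = +1.
Via Zolotarev, sign(π_{132}) = (132|163) = +1.

+1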